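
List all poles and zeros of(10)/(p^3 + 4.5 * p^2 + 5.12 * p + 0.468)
Set denominator = 0: p^3 + 4.5*p^2 + 5.12*p + 0.468 = (p + 2.6)(p + 1.8)(p + 0.1) = 0 → Poles: -0.1, -1.8, -2.6
Numerator is a nonzero constant (10) → Zeros: none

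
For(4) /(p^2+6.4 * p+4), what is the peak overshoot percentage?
Standard form: ωn²/(p²+2ζωn·p+ωn²) → ωn = 2, ζ = 1.6.
ζ ≥ 1, so the response is non-oscillatory: peak overshoot = 0%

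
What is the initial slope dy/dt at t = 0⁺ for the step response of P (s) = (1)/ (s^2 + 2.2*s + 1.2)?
IVT: y'(0⁺) = lim_{s→∞} s²·Y(s) = lim_{s→∞} s·P(s).
deg(num) = 0, deg(den) = 2, relative degree = 2 ≥ 2, so s·P(s) → 0. Initial slope = 0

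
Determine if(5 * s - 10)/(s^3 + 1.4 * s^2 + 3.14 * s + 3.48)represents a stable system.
Denominator: s^3 + 1.4*s^2 + 3.14*s + 3.48 = (s + 1.2)(s^2 + 0.2*s + 2.9). Poles: -0.1 + 1.7j, -0.1 - 1.7j, -1.2. All Re(p)<0: Yes (stable)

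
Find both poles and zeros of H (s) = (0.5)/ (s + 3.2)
Set denominator = 0: s + 3.2 = 0 → Poles: -3.2
Numerator is a nonzero constant (0.5) → Zeros: none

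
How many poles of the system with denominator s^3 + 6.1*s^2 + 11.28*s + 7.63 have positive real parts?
s^3 + 6.1*s^2 + 11.28*s + 7.63 = (s + 3.5)(s^2 + 2.6*s + 2.18). Poles: -1.3 + 0.7j, -1.3 - 0.7j, -3.5. RHP poles (Re>0): 0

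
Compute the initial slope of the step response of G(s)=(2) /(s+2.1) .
IVT: y'(0⁺) = lim_{s→∞} s²·Y(s) = lim_{s→∞} s·G(s).
deg(num) = 0, deg(den) = 1, relative degree = 1, so s·G(s) → (leading num)/(leading den) = 2/1 = 2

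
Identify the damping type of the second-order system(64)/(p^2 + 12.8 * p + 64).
Standard form: ωn²/(p²+2ζωn·p+ωn²) gives ωn=8, ζ=0.8.
Underdamped (ζ = 0.8 < 1)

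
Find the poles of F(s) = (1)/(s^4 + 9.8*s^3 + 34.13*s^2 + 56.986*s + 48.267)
Set denominator = 0: s^4 + 9.8*s^3 + 34.13*s^2 + 56.986*s + 48.267 = (s + 3.1)(s + 4.5)(s^2 + 2.2*s + 3.46) = 0 → Poles: -1.1 + 1.5j, -1.1 - 1.5j, -3.1, -4.5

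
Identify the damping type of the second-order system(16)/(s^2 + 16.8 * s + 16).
Standard form: ωn²/(s²+2ζωn·s+ωn²) gives ωn=4, ζ=2.1.
Overdamped (ζ = 2.1 > 1)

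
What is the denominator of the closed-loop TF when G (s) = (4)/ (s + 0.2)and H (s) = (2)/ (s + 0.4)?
Characteristic poly = G_den * H_den + G_num * H_num = (s^2 + 0.6*s + 0.08) + (8) = s^2 + 0.6*s + 8.08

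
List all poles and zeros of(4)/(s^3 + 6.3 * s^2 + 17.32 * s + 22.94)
Set denominator = 0: s^3 + 6.3*s^2 + 17.32*s + 22.94 = (s + 3.1)(s^2 + 3.2*s + 7.4) = 0 → Poles: -1.6 + 2.2j, -1.6 - 2.2j, -3.1
Numerator is a nonzero constant (4) → Zeros: none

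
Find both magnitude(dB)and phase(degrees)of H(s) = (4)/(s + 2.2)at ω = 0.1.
Substitute s = j*0.1: H(j0.1) = 1.81443 - 0.0824742j.
|H| = 20*log₁₀(sqrt(Re²+Im²)) = 5.18 dB.
∠H = atan2(Im, Re) = -2.60°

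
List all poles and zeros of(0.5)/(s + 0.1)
Set denominator = 0: s + 0.1 = 0 → Poles: -0.1
Numerator is a nonzero constant (0.5) → Zeros: none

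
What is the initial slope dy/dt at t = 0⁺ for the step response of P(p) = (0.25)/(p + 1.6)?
IVT: y'(0⁺) = lim_{p→∞} p²·Y(p) = lim_{p→∞} p·P(p).
deg(num) = 0, deg(den) = 1, relative degree = 1, so p·P(p) → (leading num)/(leading den) = 0.25/1 = 0.25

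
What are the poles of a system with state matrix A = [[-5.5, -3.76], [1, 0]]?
Eigenvalues solve det(λI - A) = 0.
Characteristic polynomial: λ^2 + 5.5*λ + 3.76 = 0.
Factor: (λ + 4.7)(λ + 0.8) = 0.
Roots: -0.8, -4.7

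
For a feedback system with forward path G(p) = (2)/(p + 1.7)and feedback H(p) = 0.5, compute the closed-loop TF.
Closed-loop T = G/(1+GH).
Numerator: G_num * H_den = 2.
Denominator: G_den * H_den + G_num * H_num = (p + 1.7) + (1) = p + 2.7.
T(p) = (2)/(p + 2.7)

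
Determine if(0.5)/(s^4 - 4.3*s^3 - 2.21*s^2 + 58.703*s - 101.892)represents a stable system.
Denominator: s^4 - 4.3*s^3 - 2.21*s^2 + 58.703*s - 101.892 = (s - 2.4)(s + 3.5)(s^2 - 5.4*s + 12.13). Poles: -3.5, 2.4, 2.7 + 2.2j, 2.7 - 2.2j. All Re(p)<0: No (unstable)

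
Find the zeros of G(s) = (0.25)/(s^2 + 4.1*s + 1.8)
Numerator is a nonzero constant (0.25) → Zeros: none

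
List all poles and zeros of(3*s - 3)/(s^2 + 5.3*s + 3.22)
Set denominator = 0: s^2 + 5.3*s + 3.22 = (s + 0.7)(s + 4.6) = 0 → Poles: -0.7, -4.6
Set numerator = 0: 3*s - 3 = 0 → Zeros: 1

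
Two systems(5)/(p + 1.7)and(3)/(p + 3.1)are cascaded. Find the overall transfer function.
Series: H = H₁ · H₂ = (n₁·n₂)/(d₁·d₂).
Num: n₁·n₂ = 15. Den: d₁·d₂ = p^2 + 4.8*p + 5.27.
H(p) = (15)/(p^2 + 4.8*p + 5.27)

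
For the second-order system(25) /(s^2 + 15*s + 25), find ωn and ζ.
Standard form: ωn²/(s²+2ζωn·s+ωn²).
const=25=ωn² → ωn=5, s coeff=15=2ζωn → ζ=1.5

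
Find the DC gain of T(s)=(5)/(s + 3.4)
DC gain = T(0) = num(0)/den(0) = 5/3.4 = 1.471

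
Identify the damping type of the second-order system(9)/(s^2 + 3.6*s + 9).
Standard form: ωn²/(s²+2ζωn·s+ωn²) gives ωn=3, ζ=0.6.
Underdamped (ζ = 0.6 < 1)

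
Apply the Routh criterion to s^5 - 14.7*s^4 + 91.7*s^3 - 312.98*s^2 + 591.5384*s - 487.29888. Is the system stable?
Routh array:
s^5: [1, 91.7, 591.5384]; s^4: [-14.7, -312.98, -487.29888]; s^3: [70.4088, 558.389]; s^2: [-196.399, -487.29888]; s^1: [383.693]; s^0: [-487.29888]
First column: [1, -14.7, 70.4088, -196.399, 383.693, -487.29888]. Sign changes = 5.
No, unstable (5 RHP root(s))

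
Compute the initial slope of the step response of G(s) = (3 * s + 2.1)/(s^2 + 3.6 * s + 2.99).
IVT: y'(0⁺) = lim_{s→∞} s²·Y(s) = lim_{s→∞} s·G(s).
deg(num) = 1, deg(den) = 2, relative degree = 1, so s·G(s) → (leading num)/(leading den) = 3/1 = 3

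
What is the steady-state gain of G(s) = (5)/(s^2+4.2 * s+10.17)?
DC gain = G(0) = num(0)/den(0) = 5/10.17 = 0.4916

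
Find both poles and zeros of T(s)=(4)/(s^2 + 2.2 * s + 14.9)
Set denominator = 0: s^2 + 2.2*s + 14.9 = 0 → Poles: -1.1 + 3.7j, -1.1 - 3.7j
Numerator is a nonzero constant (4) → Zeros: none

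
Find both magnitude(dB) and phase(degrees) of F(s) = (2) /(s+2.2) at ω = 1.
Substitute s = j*1: F(j1) = 0.753425 - 0.342466j.
|F| = 20*log₁₀(sqrt(Re²+Im²)) = -1.64 dB.
∠F = atan2(Im, Re) = -24.44°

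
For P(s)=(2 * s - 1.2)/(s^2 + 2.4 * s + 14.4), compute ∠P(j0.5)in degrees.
Substitute s = j*0.5: P(j0.5) = -0.0782496 + 0.0773074j.
∠P(j0.5) = atan2(Im, Re) = atan2(0.0773074, -0.0782496) = 135.35°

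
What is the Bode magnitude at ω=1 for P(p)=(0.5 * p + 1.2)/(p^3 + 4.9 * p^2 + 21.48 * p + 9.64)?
Substitute p = j*1: P(j1) = 0.0360445 - 0.0502514j.
|P(j1)| = sqrt(Re² + Im²) = 0.06184.
20*log₁₀(0.06184) = -24.17 dB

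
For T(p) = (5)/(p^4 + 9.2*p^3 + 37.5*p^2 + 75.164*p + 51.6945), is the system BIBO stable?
Denominator: p^4 + 9.2*p^3 + 37.5*p^2 + 75.164*p + 51.6945 = (p + 3.3)(p + 1.3)(p^2 + 4.6*p + 12.05). Poles: -1.3, -2.3 + 2.6j, -2.3 - 2.6j, -3.3. All Re(p)<0: Yes (stable)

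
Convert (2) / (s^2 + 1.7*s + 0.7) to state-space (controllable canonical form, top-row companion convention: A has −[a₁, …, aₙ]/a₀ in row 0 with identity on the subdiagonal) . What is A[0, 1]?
Reachable canonical form for den = s^2 + 1.7*s + 0.7: top row of A = -[a₁,a₂,...,aₙ]/a₀, ones on the subdiagonal, zeros elsewhere.
A = [[-1.7, -0.7], [1, 0]].
A[0,1] = -0.7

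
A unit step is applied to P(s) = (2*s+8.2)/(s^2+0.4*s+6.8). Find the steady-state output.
FVT: lim_{t→∞} y(t) = lim_{s→0} s*Y(s) where Y(s) = P(s)/s.
= lim_{s→0} P(s) = P(0) = num(0)/den(0) = 8.2/6.8 = 1.206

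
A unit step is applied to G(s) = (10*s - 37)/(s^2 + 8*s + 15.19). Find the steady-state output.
FVT: lim_{t→∞} y(t) = lim_{s→0} s*Y(s) where Y(s) = G(s)/s.
= lim_{s→0} G(s) = G(0) = num(0)/den(0) = -37/15.19 = -2.436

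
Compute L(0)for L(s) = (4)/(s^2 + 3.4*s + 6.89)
DC gain = L(0) = num(0)/den(0) = 4/6.89 = 0.5806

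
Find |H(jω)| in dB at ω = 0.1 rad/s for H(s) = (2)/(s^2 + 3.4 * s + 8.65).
Substitute s = j*0.1: H(j0.1) = 0.231124 - 0.00909514j.
|H(j0.1)| = sqrt(Re² + Im²) = 0.2313.
20*log₁₀(0.2313) = -12.72 dB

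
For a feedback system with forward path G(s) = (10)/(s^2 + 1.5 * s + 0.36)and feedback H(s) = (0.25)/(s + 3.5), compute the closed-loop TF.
Closed-loop T = G/(1+GH).
Numerator: G_num * H_den = 10*s + 35.
Denominator: G_den * H_den + G_num * H_num = (s^3 + 5*s^2 + 5.61*s + 1.26) + (2.5) = s^3 + 5*s^2 + 5.61*s + 3.76.
T(s) = (10*s + 35)/(s^3 + 5*s^2 + 5.61*s + 3.76)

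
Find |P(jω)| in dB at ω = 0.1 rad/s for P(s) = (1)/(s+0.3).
Substitute s = j*0.1: P(j0.1) = 3 - 1j.
|P(j0.1)| = sqrt(Re² + Im²) = 3.162.
20*log₁₀(3.162) = 10.00 dB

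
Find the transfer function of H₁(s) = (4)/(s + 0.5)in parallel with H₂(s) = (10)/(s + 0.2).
Parallel: H = H₁ + H₂ = (n₁·d₂ + n₂·d₁)/(d₁·d₂).
n₁·d₂ = 4*s + 0.8. n₂·d₁ = 10*s + 5. Sum = 14*s + 5.8. d₁·d₂ = s^2 + 0.7*s + 0.1.
H(s) = (14*s + 5.8)/(s^2 + 0.7*s + 0.1)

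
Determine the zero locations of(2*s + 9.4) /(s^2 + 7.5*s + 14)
Set numerator = 0: 2*s + 9.4 = 0 → Zeros: -4.7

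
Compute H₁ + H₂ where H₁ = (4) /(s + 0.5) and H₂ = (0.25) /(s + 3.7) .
Parallel: H = H₁ + H₂ = (n₁·d₂ + n₂·d₁)/(d₁·d₂).
n₁·d₂ = 4*s + 14.8. n₂·d₁ = 0.25*s + 0.125. Sum = 4.25*s + 14.925. d₁·d₂ = s^2 + 4.2*s + 1.85.
H(s) = (4.25*s + 14.925)/(s^2 + 4.2*s + 1.85)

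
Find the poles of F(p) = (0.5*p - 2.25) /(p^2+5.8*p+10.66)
Set denominator = 0: p^2 + 5.8*p + 10.66 = 0 → Poles: -2.9 + 1.5j, -2.9 - 1.5j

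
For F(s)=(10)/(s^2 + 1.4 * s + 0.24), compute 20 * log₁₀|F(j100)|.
Substitute s = j*100: F(j100) = -0.000999828 - 1.39979e-05j.
|F(j100)| = sqrt(Re² + Im²) = 0.0009999.
20*log₁₀(0.0009999) = -60.00 dB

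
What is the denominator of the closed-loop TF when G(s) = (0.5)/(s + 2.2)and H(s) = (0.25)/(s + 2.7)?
Characteristic poly = G_den * H_den + G_num * H_num = (s^2 + 4.9*s + 5.94) + (0.125) = s^2 + 4.9*s + 6.065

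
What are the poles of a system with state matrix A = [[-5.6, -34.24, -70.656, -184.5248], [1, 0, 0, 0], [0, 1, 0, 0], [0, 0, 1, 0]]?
Eigenvalues solve det(λI - A) = 0.
Characteristic polynomial: λ^4 + 5.6*λ^3 + 34.24*λ^2 + 70.656*λ + 184.5248 = 0.
Factor: (λ^2 + 1.6*λ + 10.88)(λ^2 + 4*λ + 16.96) = 0.
Roots: -0.8 + 3.2j, -0.8 - 3.2j, -2 + 3.6j, -2 - 3.6j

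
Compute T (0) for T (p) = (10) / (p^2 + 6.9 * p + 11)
DC gain = T(0) = num(0)/den(0) = 10/11 = 0.9091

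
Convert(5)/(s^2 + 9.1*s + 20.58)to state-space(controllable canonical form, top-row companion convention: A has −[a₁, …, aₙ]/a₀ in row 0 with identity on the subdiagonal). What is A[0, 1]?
Reachable canonical form for den = s^2 + 9.1*s + 20.58: top row of A = -[a₁,a₂,...,aₙ]/a₀, ones on the subdiagonal, zeros elsewhere.
A = [[-9.1, -20.58], [1, 0]].
A[0,1] = -20.58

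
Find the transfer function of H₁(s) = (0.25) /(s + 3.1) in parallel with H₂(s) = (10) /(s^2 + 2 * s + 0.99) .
Parallel: H = H₁ + H₂ = (n₁·d₂ + n₂·d₁)/(d₁·d₂).
n₁·d₂ = 0.25*s^2 + 0.5*s + 0.2475. n₂·d₁ = 10*s + 31. Sum = 0.25*s^2 + 10.5*s + 31.2475. d₁·d₂ = s^3 + 5.1*s^2 + 7.19*s + 3.069.
H(s) = (0.25*s^2 + 10.5*s + 31.2475)/(s^3 + 5.1*s^2 + 7.19*s + 3.069)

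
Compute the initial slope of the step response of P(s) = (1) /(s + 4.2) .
IVT: y'(0⁺) = lim_{s→∞} s²·Y(s) = lim_{s→∞} s·P(s).
deg(num) = 0, deg(den) = 1, relative degree = 1, so s·P(s) → (leading num)/(leading den) = 1/1 = 1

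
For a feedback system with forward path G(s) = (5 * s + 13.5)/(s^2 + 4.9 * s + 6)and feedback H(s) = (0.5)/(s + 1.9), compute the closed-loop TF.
Closed-loop T = G/(1+GH).
Numerator: G_num * H_den = 5*s^2 + 23*s + 25.65.
Denominator: G_den * H_den + G_num * H_num = (s^3 + 6.8*s^2 + 15.31*s + 11.4) + (2.5*s + 6.75) = s^3 + 6.8*s^2 + 17.81*s + 18.15.
T(s) = (5*s^2 + 23*s + 25.65)/(s^3 + 6.8*s^2 + 17.81*s + 18.15)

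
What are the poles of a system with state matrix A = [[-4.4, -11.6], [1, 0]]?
Eigenvalues solve det(λI - A) = 0.
Characteristic polynomial: λ^2 + 4.4*λ + 11.6 = 0.
Roots: -2.2 + 2.6j, -2.2 - 2.6j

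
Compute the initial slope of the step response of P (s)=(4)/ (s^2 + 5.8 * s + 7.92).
IVT: y'(0⁺) = lim_{s→∞} s²·Y(s) = lim_{s→∞} s·P(s).
deg(num) = 0, deg(den) = 2, relative degree = 2 ≥ 2, so s·P(s) → 0. Initial slope = 0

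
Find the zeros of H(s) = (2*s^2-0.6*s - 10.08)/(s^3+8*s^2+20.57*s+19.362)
Set numerator = 0: 2*s^2 - 0.6*s - 10.08 = 2*(s + 2.1)(s - 2.4) = 0 → Zeros: -2.1, 2.4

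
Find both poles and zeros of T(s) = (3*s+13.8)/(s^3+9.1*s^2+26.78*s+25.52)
Set denominator = 0: s^3 + 9.1*s^2 + 26.78*s + 25.52 = (s + 2.9)(s + 4)(s + 2.2) = 0 → Poles: -2.2, -2.9, -4
Set numerator = 0: 3*s + 13.8 = 0 → Zeros: -4.6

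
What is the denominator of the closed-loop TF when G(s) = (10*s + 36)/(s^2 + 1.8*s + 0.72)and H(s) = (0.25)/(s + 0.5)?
Characteristic poly = G_den * H_den + G_num * H_num = (s^3 + 2.3*s^2 + 1.62*s + 0.36) + (2.5*s + 9) = s^3 + 2.3*s^2 + 4.12*s + 9.36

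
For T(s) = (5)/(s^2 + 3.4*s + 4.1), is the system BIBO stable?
Denominator: s^2 + 3.4*s + 4.1. Poles: -1.7 + 1.1j, -1.7 - 1.1j. All Re(p)<0: Yes (stable)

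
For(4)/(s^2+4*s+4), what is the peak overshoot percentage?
Standard form: ωn²/(s²+2ζωn·s+ωn²) → ωn = 2, ζ = 1.
ζ ≥ 1, so the response is non-oscillatory: peak overshoot = 0%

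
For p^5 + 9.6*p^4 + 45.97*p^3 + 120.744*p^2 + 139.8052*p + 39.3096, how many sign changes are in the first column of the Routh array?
Routh array:
p^5: [1, 45.97, 139.8052]; p^4: [9.6, 120.744, 39.3096]; p^3: [33.3925, 135.71045]; p^2: [81.7286, 39.3096]; p^1: [119.649]; p^0: [39.3096]
First column: [1, 9.6, 33.3925, 81.7286, 119.649, 39.3096]. Sign changes = 0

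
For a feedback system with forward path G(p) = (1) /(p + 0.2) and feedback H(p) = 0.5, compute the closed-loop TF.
Closed-loop T = G/(1+GH).
Numerator: G_num * H_den = 1.
Denominator: G_den * H_den + G_num * H_num = (p + 0.2) + (0.5) = p + 0.7.
T(p) = (1)/(p + 0.7)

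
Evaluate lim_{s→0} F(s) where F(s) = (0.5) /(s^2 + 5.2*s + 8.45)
DC gain = F(0) = num(0)/den(0) = 0.5/8.45 = 0.05917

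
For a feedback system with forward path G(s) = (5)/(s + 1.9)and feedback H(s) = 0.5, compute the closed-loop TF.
Closed-loop T = G/(1+GH).
Numerator: G_num * H_den = 5.
Denominator: G_den * H_den + G_num * H_num = (s + 1.9) + (2.5) = s + 4.4.
T(s) = (5)/(s + 4.4)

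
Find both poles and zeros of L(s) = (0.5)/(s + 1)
Set denominator = 0: s + 1 = 0 → Poles: -1
Numerator is a nonzero constant (0.5) → Zeros: none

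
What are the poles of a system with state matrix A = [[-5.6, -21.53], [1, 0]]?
Eigenvalues solve det(λI - A) = 0.
Characteristic polynomial: λ^2 + 5.6*λ + 21.53 = 0.
Roots: -2.8 + 3.7j, -2.8 - 3.7j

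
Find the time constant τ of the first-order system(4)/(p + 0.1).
First-order system: τ = -1/pole. Pole = -0.1. τ = -1/(-0.1) = 10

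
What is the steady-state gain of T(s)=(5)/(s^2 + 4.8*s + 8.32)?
DC gain = T(0) = num(0)/den(0) = 5/8.32 = 0.601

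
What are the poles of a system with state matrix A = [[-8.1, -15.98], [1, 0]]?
Eigenvalues solve det(λI - A) = 0.
Characteristic polynomial: λ^2 + 8.1*λ + 15.98 = 0.
Factor: (λ + 3.4)(λ + 4.7) = 0.
Roots: -3.4, -4.7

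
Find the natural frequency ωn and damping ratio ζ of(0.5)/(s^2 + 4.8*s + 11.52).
Underdamped: complex pole -2.4 + 2.4j. ωn = |pole| = 3.394, ζ = -Re(pole)/ωn = 0.7071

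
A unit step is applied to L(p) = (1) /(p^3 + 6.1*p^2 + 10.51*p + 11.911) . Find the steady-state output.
FVT: lim_{t→∞} y(t) = lim_{p→0} p*Y(p) where Y(p) = L(p)/p.
= lim_{p→0} L(p) = L(0) = num(0)/den(0) = 1/11.911 = 0.08396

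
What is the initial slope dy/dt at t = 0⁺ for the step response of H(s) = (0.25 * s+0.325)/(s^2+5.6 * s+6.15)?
IVT: y'(0⁺) = lim_{s→∞} s²·Y(s) = lim_{s→∞} s·H(s).
deg(num) = 1, deg(den) = 2, relative degree = 1, so s·H(s) → (leading num)/(leading den) = 0.25/1 = 0.25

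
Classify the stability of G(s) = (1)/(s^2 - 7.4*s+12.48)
Denominator: s^2 - 7.4*s + 12.48 = (s - 2.6)(s - 4.8). Poles: 2.6, 4.8. Unstable (2 pole(s) in RHP)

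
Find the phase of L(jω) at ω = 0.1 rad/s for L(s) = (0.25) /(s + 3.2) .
Substitute s = j*0.1: L(j0.1) = 0.0780488 - 0.00243902j.
∠L(j0.1) = atan2(Im, Re) = atan2(-0.00243902, 0.0780488) = -1.79°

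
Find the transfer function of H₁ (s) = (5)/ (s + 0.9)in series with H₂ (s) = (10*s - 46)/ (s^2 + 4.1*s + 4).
Series: H = H₁ · H₂ = (n₁·n₂)/(d₁·d₂).
Num: n₁·n₂ = 50*s - 230. Den: d₁·d₂ = s^3 + 5*s^2 + 7.69*s + 3.6.
H(s) = (50*s - 230)/(s^3 + 5*s^2 + 7.69*s + 3.6)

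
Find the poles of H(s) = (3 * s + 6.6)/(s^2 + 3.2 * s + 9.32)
Set denominator = 0: s^2 + 3.2*s + 9.32 = 0 → Poles: -1.6 + 2.6j, -1.6 - 2.6j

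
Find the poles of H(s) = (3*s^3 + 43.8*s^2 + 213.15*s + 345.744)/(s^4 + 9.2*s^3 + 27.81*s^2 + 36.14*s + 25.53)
Set denominator = 0: s^4 + 9.2*s^3 + 27.81*s^2 + 36.14*s + 25.53 = (s + 4.6)(s + 3)(s^2 + 1.6*s + 1.85) = 0 → Poles: -0.8 + 1.1j, -0.8 - 1.1j, -3, -4.6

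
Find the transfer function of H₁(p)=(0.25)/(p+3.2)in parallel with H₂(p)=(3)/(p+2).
Parallel: H = H₁ + H₂ = (n₁·d₂ + n₂·d₁)/(d₁·d₂).
n₁·d₂ = 0.25*p + 0.5. n₂·d₁ = 3*p + 9.6. Sum = 3.25*p + 10.1. d₁·d₂ = p^2 + 5.2*p + 6.4.
H(p) = (3.25*p + 10.1)/(p^2 + 5.2*p + 6.4)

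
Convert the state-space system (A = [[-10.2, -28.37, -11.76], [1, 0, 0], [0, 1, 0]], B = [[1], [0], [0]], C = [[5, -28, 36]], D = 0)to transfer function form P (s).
P(s) = C(sI - A)⁻¹B + D.
Characteristic polynomial det(sI - A) = s^3 + 10.2*s^2 + 28.37*s + 11.76.
Numerator from C·adj(sI-A)·B + D·det(sI-A) = 5*s^2 - 28*s + 36.
P(s) = (5*s^2 - 28*s + 36)/(s^3 + 10.2*s^2 + 28.37*s + 11.76)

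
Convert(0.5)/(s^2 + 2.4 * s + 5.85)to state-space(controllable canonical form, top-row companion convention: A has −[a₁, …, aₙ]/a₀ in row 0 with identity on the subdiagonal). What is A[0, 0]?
Reachable canonical form for den = s^2 + 2.4*s + 5.85: top row of A = -[a₁,a₂,...,aₙ]/a₀, ones on the subdiagonal, zeros elsewhere.
A = [[-2.4, -5.85], [1, 0]].
A[0,0] = -2.4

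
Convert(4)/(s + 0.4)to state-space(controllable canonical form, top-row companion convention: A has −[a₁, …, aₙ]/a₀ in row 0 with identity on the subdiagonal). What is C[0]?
Reachable canonical form: C = numerator coefficients (right-aligned, zero-padded to length n).
num = 4, C = [[4]].
C[0] = 4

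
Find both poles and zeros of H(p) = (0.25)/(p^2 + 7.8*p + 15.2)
Set denominator = 0: p^2 + 7.8*p + 15.2 = (p + 3.8)(p + 4) = 0 → Poles: -3.8, -4
Numerator is a nonzero constant (0.25) → Zeros: none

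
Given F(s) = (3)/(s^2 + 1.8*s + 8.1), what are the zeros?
Numerator is a nonzero constant (3) → Zeros: none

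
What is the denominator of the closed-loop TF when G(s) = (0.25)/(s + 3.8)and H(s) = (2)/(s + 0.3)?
Characteristic poly = G_den * H_den + G_num * H_num = (s^2 + 4.1*s + 1.14) + (0.5) = s^2 + 4.1*s + 1.64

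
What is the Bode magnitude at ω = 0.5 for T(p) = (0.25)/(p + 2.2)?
Substitute p = j*0.5: T(j0.5) = 0.108055 - 0.024558j.
|T(j0.5)| = sqrt(Re² + Im²) = 0.1108.
20*log₁₀(0.1108) = -19.11 dB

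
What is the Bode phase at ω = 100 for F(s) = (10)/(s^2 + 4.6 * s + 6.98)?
Substitute s = j*100: F(j100) = -0.000998583 - 4.59669e-05j.
∠F(j100) = atan2(Im, Re) = atan2(-4.59669e-05, -0.000998583) = -177.36°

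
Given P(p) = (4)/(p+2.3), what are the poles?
Set denominator = 0: p + 2.3 = 0 → Poles: -2.3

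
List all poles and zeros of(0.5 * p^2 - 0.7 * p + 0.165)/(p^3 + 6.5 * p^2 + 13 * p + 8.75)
Set denominator = 0: p^3 + 6.5*p^2 + 13*p + 8.75 = (p + 3.5)(p^2 + 3*p + 2.5) = 0 → Poles: -1.5 + 0.5j, -1.5 - 0.5j, -3.5
Set numerator = 0: 0.5*p^2 - 0.7*p + 0.165 = 0.5*(p - 1.1)(p - 0.3) = 0 → Zeros: 0.3, 1.1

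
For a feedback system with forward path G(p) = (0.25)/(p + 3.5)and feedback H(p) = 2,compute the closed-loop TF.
Closed-loop T = G/(1+GH).
Numerator: G_num * H_den = 0.25.
Denominator: G_den * H_den + G_num * H_num = (p + 3.5) + (0.5) = p + 4.
T(p) = (0.25)/(p + 4)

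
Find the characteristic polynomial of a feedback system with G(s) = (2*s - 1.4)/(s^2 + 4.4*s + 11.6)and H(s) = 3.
Characteristic poly = G_den * H_den + G_num * H_num = (s^2 + 4.4*s + 11.6) + (6*s - 4.2) = s^2 + 10.4*s + 7.4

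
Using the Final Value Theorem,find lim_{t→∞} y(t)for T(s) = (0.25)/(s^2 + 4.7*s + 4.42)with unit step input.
FVT: lim_{t→∞} y(t) = lim_{s→0} s*Y(s) where Y(s) = T(s)/s.
= lim_{s→0} T(s) = T(0) = num(0)/den(0) = 0.25/4.42 = 0.05656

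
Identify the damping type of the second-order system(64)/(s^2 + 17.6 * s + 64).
Standard form: ωn²/(s²+2ζωn·s+ωn²) gives ωn=8, ζ=1.1.
Overdamped (ζ = 1.1 > 1)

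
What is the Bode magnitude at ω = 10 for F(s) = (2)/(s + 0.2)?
Substitute s = j*10: F(j10) = 0.0039984 - 0.19992j.
|F(j10)| = sqrt(Re² + Im²) = 0.2.
20*log₁₀(0.2) = -13.98 dB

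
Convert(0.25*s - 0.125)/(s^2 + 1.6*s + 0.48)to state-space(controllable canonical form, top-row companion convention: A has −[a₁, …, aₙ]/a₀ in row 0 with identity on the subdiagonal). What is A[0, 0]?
Reachable canonical form for den = s^2 + 1.6*s + 0.48: top row of A = -[a₁,a₂,...,aₙ]/a₀, ones on the subdiagonal, zeros elsewhere.
A = [[-1.6, -0.48], [1, 0]].
A[0,0] = -1.6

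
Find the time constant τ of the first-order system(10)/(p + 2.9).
First-order system: τ = -1/pole. Pole = -2.9. τ = -1/(-2.9) = 0.3448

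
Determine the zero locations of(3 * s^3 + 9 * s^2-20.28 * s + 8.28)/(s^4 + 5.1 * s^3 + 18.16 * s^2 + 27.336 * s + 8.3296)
Set numerator = 0: 3*s^3 + 9*s^2 - 20.28*s + 8.28 = 3*(s + 4.6)(s - 0.6)(s - 1) = 0 → Zeros: -4.6, 0.6, 1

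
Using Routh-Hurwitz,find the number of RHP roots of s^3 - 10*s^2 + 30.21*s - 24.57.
Routh array:
s^3: [1, 30.21]; s^2: [-10, -24.57]; s^1: [27.753]; s^0: [-24.57]
First column: [1, -10, 27.753, -24.57]. Sign changes = RHP roots = 3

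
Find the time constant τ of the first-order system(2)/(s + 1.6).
First-order system: τ = -1/pole. Pole = -1.6. τ = -1/(-1.6) = 0.625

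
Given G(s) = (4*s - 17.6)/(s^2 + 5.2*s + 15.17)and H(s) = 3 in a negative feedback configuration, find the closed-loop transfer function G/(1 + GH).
Closed-loop T = G/(1+GH).
Numerator: G_num * H_den = 4*s - 17.6.
Denominator: G_den * H_den + G_num * H_num = (s^2 + 5.2*s + 15.17) + (12*s - 52.8) = s^2 + 17.2*s - 37.63.
T(s) = (4*s - 17.6)/(s^2 + 17.2*s - 37.63)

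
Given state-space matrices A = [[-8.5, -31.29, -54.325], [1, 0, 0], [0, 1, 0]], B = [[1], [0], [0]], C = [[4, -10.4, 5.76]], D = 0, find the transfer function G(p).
G(p) = C(pI - A)⁻¹B + D.
Characteristic polynomial det(pI - A) = p^3 + 8.5*p^2 + 31.29*p + 54.325.
Numerator from C·adj(pI-A)·B + D·det(pI-A) = 4*p^2 - 10.4*p + 5.76.
G(p) = (4*p^2 - 10.4*p + 5.76)/(p^3 + 8.5*p^2 + 31.29*p + 54.325)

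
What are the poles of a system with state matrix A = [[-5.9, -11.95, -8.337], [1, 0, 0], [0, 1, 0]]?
Eigenvalues solve det(λI - A) = 0.
Characteristic polynomial: λ^3 + 5.9*λ^2 + 11.95*λ + 8.337 = 0.
Factor: (λ + 2.1)(λ^2 + 3.8*λ + 3.97) = 0.
Roots: -1.9 + 0.6j, -1.9 - 0.6j, -2.1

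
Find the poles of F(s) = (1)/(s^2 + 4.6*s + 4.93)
Set denominator = 0: s^2 + 4.6*s + 4.93 = (s + 2.9)(s + 1.7) = 0 → Poles: -1.7, -2.9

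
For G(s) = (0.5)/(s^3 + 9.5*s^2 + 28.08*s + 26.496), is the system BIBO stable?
Denominator: s^3 + 9.5*s^2 + 28.08*s + 26.496 = (s + 2.3)(s + 2.4)(s + 4.8). Poles: -2.3, -2.4, -4.8. All Re(p)<0: Yes (stable)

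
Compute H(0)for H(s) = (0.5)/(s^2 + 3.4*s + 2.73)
DC gain = H(0) = num(0)/den(0) = 0.5/2.73 = 0.1832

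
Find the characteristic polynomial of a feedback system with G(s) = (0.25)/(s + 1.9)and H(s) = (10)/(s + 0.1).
Characteristic poly = G_den * H_den + G_num * H_num = (s^2 + 2*s + 0.19) + (2.5) = s^2 + 2*s + 2.69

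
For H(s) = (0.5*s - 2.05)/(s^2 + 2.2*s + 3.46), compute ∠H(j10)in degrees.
Substitute s = j*10: H(j10) = 0.0314064 - 0.044635j.
∠H(j10) = atan2(Im, Re) = atan2(-0.044635, 0.0314064) = -54.87°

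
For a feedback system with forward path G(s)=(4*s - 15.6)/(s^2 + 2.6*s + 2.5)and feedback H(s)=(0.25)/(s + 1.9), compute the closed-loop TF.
Closed-loop T = G/(1+GH).
Numerator: G_num * H_den = 4*s^2 - 8*s - 29.64.
Denominator: G_den * H_den + G_num * H_num = (s^3 + 4.5*s^2 + 7.44*s + 4.75) + (s - 3.9) = s^3 + 4.5*s^2 + 8.44*s + 0.85.
T(s) = (4*s^2 - 8*s - 29.64)/(s^3 + 4.5*s^2 + 8.44*s + 0.85)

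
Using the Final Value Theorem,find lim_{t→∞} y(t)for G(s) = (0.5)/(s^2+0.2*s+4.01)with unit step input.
FVT: lim_{t→∞} y(t) = lim_{s→0} s*Y(s) where Y(s) = G(s)/s.
= lim_{s→0} G(s) = G(0) = num(0)/den(0) = 0.5/4.01 = 0.1247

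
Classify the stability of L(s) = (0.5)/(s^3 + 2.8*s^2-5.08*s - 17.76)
Denominator: s^3 + 2.8*s^2 - 5.08*s - 17.76 = (s - 2.4)(s^2 + 5.2*s + 7.4). Poles: -2.6 + 0.8j, -2.6 - 0.8j, 2.4. Unstable (1 pole(s) in RHP)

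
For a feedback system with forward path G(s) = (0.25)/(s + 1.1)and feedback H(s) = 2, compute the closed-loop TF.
Closed-loop T = G/(1+GH).
Numerator: G_num * H_den = 0.25.
Denominator: G_den * H_den + G_num * H_num = (s + 1.1) + (0.5) = s + 1.6.
T(s) = (0.25)/(s + 1.6)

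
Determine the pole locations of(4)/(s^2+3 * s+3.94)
Set denominator = 0: s^2 + 3*s + 3.94 = 0 → Poles: -1.5 + 1.3j, -1.5 - 1.3j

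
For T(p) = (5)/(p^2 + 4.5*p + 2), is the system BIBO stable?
Denominator: p^2 + 4.5*p + 2 = (p + 0.5)(p + 4). Poles: -0.5, -4. All Re(p)<0: Yes (stable)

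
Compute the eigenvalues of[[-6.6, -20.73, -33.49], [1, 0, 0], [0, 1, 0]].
Eigenvalues solve det(λI - A) = 0.
Characteristic polynomial: λ^3 + 6.6*λ^2 + 20.73*λ + 33.49 = 0.
Factor: (λ + 3.4)(λ^2 + 3.2*λ + 9.85) = 0.
Roots: -1.6 + 2.7j, -1.6 - 2.7j, -3.4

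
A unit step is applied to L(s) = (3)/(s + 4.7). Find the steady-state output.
FVT: lim_{t→∞} y(t) = lim_{s→0} s*Y(s) where Y(s) = L(s)/s.
= lim_{s→0} L(s) = L(0) = num(0)/den(0) = 3/4.7 = 0.6383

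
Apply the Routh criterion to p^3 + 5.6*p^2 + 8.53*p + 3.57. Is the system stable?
Routh array:
p^3: [1, 8.53]; p^2: [5.6, 3.57]; p^1: [7.8925]; p^0: [3.57]
First column: [1, 5.6, 7.8925, 3.57]. Sign changes = 0.
Yes, stable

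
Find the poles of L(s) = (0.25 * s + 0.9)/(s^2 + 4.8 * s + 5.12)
Set denominator = 0: s^2 + 4.8*s + 5.12 = (s + 1.6)(s + 3.2) = 0 → Poles: -1.6, -3.2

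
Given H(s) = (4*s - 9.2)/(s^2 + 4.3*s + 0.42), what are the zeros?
Set numerator = 0: 4*s - 9.2 = 0 → Zeros: 2.3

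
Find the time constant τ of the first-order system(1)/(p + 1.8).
First-order system: τ = -1/pole. Pole = -1.8. τ = -1/(-1.8) = 0.5556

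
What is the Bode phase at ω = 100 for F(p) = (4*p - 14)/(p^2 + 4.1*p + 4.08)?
Substitute p = j*100: F(j100) = 0.0030368 - 0.0398918j.
∠F(j100) = atan2(Im, Re) = atan2(-0.0398918, 0.0030368) = -85.65°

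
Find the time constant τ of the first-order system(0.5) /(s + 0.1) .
First-order system: τ = -1/pole. Pole = -0.1. τ = -1/(-0.1) = 10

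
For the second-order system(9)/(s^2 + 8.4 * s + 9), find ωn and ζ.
Standard form: ωn²/(s²+2ζωn·s+ωn²).
const=9=ωn² → ωn=3, s coeff=8.4=2ζωn → ζ=1.4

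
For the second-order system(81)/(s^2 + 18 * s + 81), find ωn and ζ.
Standard form: ωn²/(s²+2ζωn·s+ωn²).
const=81=ωn² → ωn=9, s coeff=18=2ζωn → ζ=1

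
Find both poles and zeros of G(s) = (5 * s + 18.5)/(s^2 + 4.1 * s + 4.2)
Set denominator = 0: s^2 + 4.1*s + 4.2 = (s + 2)(s + 2.1) = 0 → Poles: -2, -2.1
Set numerator = 0: 5*s + 18.5 = 0 → Zeros: -3.7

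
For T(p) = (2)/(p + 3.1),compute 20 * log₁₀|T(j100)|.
Substitute p = j*100: T(j100) = 0.000619405 - 0.0199808j.
|T(j100)| = sqrt(Re² + Im²) = 0.01999.
20*log₁₀(0.01999) = -33.98 dB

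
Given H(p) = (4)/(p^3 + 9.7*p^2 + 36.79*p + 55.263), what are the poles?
Set denominator = 0: p^3 + 9.7*p^2 + 36.79*p + 55.263 = (p + 3.9)(p^2 + 5.8*p + 14.17) = 0 → Poles: -2.9 + 2.4j, -2.9 - 2.4j, -3.9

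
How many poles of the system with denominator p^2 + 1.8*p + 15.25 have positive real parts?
Poles: -0.9 + 3.8j, -0.9 - 3.8j. RHP poles (Re>0): 0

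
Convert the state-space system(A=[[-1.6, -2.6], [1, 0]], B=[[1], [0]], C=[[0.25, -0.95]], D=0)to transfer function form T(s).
T(s) = C(sI - A)⁻¹B + D.
Characteristic polynomial det(sI - A) = s^2 + 1.6*s + 2.6.
Numerator from C·adj(sI-A)·B + D·det(sI-A) = 0.25*s - 0.95.
T(s) = (0.25*s - 0.95)/(s^2 + 1.6*s + 2.6)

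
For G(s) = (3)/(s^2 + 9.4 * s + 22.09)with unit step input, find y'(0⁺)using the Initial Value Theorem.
IVT: y'(0⁺) = lim_{s→∞} s²·Y(s) = lim_{s→∞} s·G(s).
deg(num) = 0, deg(den) = 2, relative degree = 2 ≥ 2, so s·G(s) → 0. Initial slope = 0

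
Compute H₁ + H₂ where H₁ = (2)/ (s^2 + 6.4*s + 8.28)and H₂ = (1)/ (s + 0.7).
Parallel: H = H₁ + H₂ = (n₁·d₂ + n₂·d₁)/(d₁·d₂).
n₁·d₂ = 2*s + 1.4. n₂·d₁ = s^2 + 6.4*s + 8.28. Sum = s^2 + 8.4*s + 9.68. d₁·d₂ = s^3 + 7.1*s^2 + 12.76*s + 5.796.
H(s) = (s^2 + 8.4*s + 9.68)/(s^3 + 7.1*s^2 + 12.76*s + 5.796)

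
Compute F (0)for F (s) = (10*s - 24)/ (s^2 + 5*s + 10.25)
DC gain = F(0) = num(0)/den(0) = -24/10.25 = -2.341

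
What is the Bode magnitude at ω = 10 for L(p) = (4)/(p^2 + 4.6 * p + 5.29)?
Substitute p = j*10: L(j10) = -0.0341729 - 0.0165975j.
|L(j10)| = sqrt(Re² + Im²) = 0.03799.
20*log₁₀(0.03799) = -28.41 dB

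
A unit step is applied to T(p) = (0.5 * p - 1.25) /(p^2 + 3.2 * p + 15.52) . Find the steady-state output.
FVT: lim_{t→∞} y(t) = lim_{p→0} p*Y(p) where Y(p) = T(p)/p.
= lim_{p→0} T(p) = T(0) = num(0)/den(0) = -1.25/15.52 = -0.08054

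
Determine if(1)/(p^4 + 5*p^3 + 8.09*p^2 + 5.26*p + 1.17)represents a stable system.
Denominator: p^4 + 5*p^3 + 8.09*p^2 + 5.26*p + 1.17 = (p + 2.6)(p + 0.5)(p + 1)(p + 0.9). Poles: -0.5, -0.9, -1, -2.6. All Re(p)<0: Yes (stable)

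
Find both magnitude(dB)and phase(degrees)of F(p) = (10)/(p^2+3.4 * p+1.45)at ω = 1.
Substitute p = j*1: F(j1) = 0.382572 - 2.89054j.
|F| = 20*log₁₀(sqrt(Re²+Im²)) = 9.30 dB.
∠F = atan2(Im, Re) = -82.46°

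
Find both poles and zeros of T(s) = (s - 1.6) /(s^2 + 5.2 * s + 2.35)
Set denominator = 0: s^2 + 5.2*s + 2.35 = (s + 4.7)(s + 0.5) = 0 → Poles: -0.5, -4.7
Set numerator = 0: s - 1.6 = 0 → Zeros: 1.6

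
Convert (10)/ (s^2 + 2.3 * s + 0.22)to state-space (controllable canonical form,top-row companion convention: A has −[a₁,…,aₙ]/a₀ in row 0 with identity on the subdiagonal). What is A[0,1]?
Reachable canonical form for den = s^2 + 2.3*s + 0.22: top row of A = -[a₁,a₂,...,aₙ]/a₀, ones on the subdiagonal, zeros elsewhere.
A = [[-2.3, -0.22], [1, 0]].
A[0,1] = -0.22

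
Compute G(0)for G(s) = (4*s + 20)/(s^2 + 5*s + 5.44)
DC gain = G(0) = num(0)/den(0) = 20/5.44 = 3.676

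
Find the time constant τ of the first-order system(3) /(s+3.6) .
First-order system: τ = -1/pole. Pole = -3.6. τ = -1/(-3.6) = 0.2778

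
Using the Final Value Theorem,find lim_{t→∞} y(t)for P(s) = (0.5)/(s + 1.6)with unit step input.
FVT: lim_{t→∞} y(t) = lim_{s→0} s*Y(s) where Y(s) = P(s)/s.
= lim_{s→0} P(s) = P(0) = num(0)/den(0) = 0.5/1.6 = 0.3125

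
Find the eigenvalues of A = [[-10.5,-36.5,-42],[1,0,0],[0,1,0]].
Eigenvalues solve det(λI - A) = 0.
Characteristic polynomial: λ^3 + 10.5*λ^2 + 36.5*λ + 42 = 0.
Factor: (λ + 4)(λ + 3.5)(λ + 3) = 0.
Roots: -3, -3.5, -4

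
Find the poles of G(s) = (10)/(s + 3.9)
Set denominator = 0: s + 3.9 = 0 → Poles: -3.9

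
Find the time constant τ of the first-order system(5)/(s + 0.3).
First-order system: τ = -1/pole. Pole = -0.3. τ = -1/(-0.3) = 3.333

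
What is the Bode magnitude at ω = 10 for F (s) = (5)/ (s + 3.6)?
Substitute s = j*10: F(j10) = 0.159348 - 0.442635j.
|F(j10)| = sqrt(Re² + Im²) = 0.4704.
20*log₁₀(0.4704) = -6.55 dB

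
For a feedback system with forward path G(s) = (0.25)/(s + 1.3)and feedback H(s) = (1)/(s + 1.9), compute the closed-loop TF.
Closed-loop T = G/(1+GH).
Numerator: G_num * H_den = 0.25*s + 0.475.
Denominator: G_den * H_den + G_num * H_num = (s^2 + 3.2*s + 2.47) + (0.25) = s^2 + 3.2*s + 2.72.
T(s) = (0.25*s + 0.475)/(s^2 + 3.2*s + 2.72)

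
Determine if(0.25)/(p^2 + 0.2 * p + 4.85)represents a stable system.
Denominator: p^2 + 0.2*p + 4.85. Poles: -0.1 + 2.2j, -0.1 - 2.2j. All Re(p)<0: Yes (stable)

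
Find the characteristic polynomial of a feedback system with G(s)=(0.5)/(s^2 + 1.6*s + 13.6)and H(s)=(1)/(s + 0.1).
Characteristic poly = G_den * H_den + G_num * H_num = (s^3 + 1.7*s^2 + 13.76*s + 1.36) + (0.5) = s^3 + 1.7*s^2 + 13.76*s + 1.86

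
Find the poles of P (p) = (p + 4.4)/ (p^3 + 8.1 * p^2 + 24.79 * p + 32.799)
Set denominator = 0: p^3 + 8.1*p^2 + 24.79*p + 32.799 = (p + 3.9)(p^2 + 4.2*p + 8.41) = 0 → Poles: -2.1 + 2j, -2.1 - 2j, -3.9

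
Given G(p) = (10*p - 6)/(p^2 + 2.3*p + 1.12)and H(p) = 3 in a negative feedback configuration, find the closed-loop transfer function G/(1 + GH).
Closed-loop T = G/(1+GH).
Numerator: G_num * H_den = 10*p - 6.
Denominator: G_den * H_den + G_num * H_num = (p^2 + 2.3*p + 1.12) + (30*p - 18) = p^2 + 32.3*p - 16.88.
T(p) = (10*p - 6)/(p^2 + 32.3*p - 16.88)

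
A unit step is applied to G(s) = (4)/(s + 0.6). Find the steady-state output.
FVT: lim_{t→∞} y(t) = lim_{s→0} s*Y(s) where Y(s) = G(s)/s.
= lim_{s→0} G(s) = G(0) = num(0)/den(0) = 4/0.6 = 6.667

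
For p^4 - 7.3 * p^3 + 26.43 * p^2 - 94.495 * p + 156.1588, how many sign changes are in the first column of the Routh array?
Routh array:
p^4: [1, 26.43, 156.1588]; p^3: [-7.3, -94.495]; p^2: [13.4855, 156.1588]; p^1: [-9.96265]; p^0: [156.1588]
First column: [1, -7.3, 13.4855, -9.96265, 156.1588]. Sign changes = 4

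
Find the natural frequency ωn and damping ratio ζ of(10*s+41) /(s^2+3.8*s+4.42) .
Underdamped: complex pole -1.9 + 0.9j. ωn = |pole| = 2.102, ζ = -Re(pole)/ωn = 0.9037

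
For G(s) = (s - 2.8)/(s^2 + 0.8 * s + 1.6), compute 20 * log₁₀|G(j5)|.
Substitute s = j*5: G(j5) = 0.15175 - 0.187735j.
|G(j5)| = sqrt(Re² + Im²) = 0.2414.
20*log₁₀(0.2414) = -12.35 dB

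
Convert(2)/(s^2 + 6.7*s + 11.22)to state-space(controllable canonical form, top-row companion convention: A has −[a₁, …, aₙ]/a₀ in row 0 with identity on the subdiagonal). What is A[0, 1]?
Reachable canonical form for den = s^2 + 6.7*s + 11.22: top row of A = -[a₁,a₂,...,aₙ]/a₀, ones on the subdiagonal, zeros elsewhere.
A = [[-6.7, -11.22], [1, 0]].
A[0,1] = -11.22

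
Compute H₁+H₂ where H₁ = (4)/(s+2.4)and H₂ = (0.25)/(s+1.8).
Parallel: H = H₁ + H₂ = (n₁·d₂ + n₂·d₁)/(d₁·d₂).
n₁·d₂ = 4*s + 7.2. n₂·d₁ = 0.25*s + 0.6. Sum = 4.25*s + 7.8. d₁·d₂ = s^2 + 4.2*s + 4.32.
H(s) = (4.25*s + 7.8)/(s^2 + 4.2*s + 4.32)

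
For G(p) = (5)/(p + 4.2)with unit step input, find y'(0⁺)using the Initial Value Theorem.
IVT: y'(0⁺) = lim_{p→∞} p²·Y(p) = lim_{p→∞} p·G(p).
deg(num) = 0, deg(den) = 1, relative degree = 1, so p·G(p) → (leading num)/(leading den) = 5/1 = 5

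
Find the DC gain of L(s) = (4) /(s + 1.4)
DC gain = L(0) = num(0)/den(0) = 4/1.4 = 2.857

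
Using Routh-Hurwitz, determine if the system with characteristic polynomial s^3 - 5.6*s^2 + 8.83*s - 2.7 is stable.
Routh array:
s^3: [1, 8.83]; s^2: [-5.6, -2.7]; s^1: [8.34786]; s^0: [-2.7]
First column: [1, -5.6, 8.34786, -2.7]. Sign changes = 3.
No, unstable (3 RHP root(s))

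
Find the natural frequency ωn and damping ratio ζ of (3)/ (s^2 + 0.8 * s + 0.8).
Underdamped: complex pole -0.4 + 0.8j. ωn = |pole| = 0.8944, ζ = -Re(pole)/ωn = 0.4472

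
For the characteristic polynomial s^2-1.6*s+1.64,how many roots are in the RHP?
Poles: 0.8 + 1j, 0.8 - 1j. RHP poles (Re>0): 2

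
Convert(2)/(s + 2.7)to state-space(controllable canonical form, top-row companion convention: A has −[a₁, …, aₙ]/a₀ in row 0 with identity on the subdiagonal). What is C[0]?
Reachable canonical form: C = numerator coefficients (right-aligned, zero-padded to length n).
num = 2, C = [[2]].
C[0] = 2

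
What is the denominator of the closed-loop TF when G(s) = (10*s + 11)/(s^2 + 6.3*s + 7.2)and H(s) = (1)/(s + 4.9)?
Characteristic poly = G_den * H_den + G_num * H_num = (s^3 + 11.2*s^2 + 38.07*s + 35.28) + (10*s + 11) = s^3 + 11.2*s^2 + 48.07*s + 46.28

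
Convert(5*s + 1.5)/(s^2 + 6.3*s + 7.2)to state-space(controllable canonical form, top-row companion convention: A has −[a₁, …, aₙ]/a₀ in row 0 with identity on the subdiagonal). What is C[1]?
Reachable canonical form: C = numerator coefficients (right-aligned, zero-padded to length n).
num = 5*s + 1.5, C = [[5, 1.5]].
C[1] = 1.5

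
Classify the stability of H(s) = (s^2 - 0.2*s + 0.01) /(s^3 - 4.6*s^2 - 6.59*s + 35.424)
Denominator: s^3 - 4.6*s^2 - 6.59*s + 35.424 = (s - 4.1)(s + 2.7)(s - 3.2). Poles: -2.7, 3.2, 4.1. Unstable (2 pole(s) in RHP)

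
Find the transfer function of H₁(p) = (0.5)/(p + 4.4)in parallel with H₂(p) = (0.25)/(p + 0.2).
Parallel: H = H₁ + H₂ = (n₁·d₂ + n₂·d₁)/(d₁·d₂).
n₁·d₂ = 0.5*p + 0.1. n₂·d₁ = 0.25*p + 1.1. Sum = 0.75*p + 1.2. d₁·d₂ = p^2 + 4.6*p + 0.88.
H(p) = (0.75*p + 1.2)/(p^2 + 4.6*p + 0.88)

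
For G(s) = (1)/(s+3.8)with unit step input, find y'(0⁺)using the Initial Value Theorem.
IVT: y'(0⁺) = lim_{s→∞} s²·Y(s) = lim_{s→∞} s·G(s).
deg(num) = 0, deg(den) = 1, relative degree = 1, so s·G(s) → (leading num)/(leading den) = 1/1 = 1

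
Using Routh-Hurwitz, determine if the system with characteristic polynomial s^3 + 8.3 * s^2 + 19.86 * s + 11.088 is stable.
Routh array:
s^3: [1, 19.86]; s^2: [8.3, 11.088]; s^1: [18.5241]; s^0: [11.088]
First column: [1, 8.3, 18.5241, 11.088]. Sign changes = 0.
Yes, stable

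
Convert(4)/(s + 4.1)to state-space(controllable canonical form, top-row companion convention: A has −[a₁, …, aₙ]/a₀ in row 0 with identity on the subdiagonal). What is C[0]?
Reachable canonical form: C = numerator coefficients (right-aligned, zero-padded to length n).
num = 4, C = [[4]].
C[0] = 4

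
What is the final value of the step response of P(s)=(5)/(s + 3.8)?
FVT: lim_{t→∞} y(t) = lim_{s→0} s*Y(s) where Y(s) = P(s)/s.
= lim_{s→0} P(s) = P(0) = num(0)/den(0) = 5/3.8 = 1.316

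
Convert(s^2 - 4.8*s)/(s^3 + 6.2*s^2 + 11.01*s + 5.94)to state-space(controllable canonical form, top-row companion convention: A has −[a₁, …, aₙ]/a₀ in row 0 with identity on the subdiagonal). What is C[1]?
Reachable canonical form: C = numerator coefficients (right-aligned, zero-padded to length n).
num = s^2 - 4.8*s, C = [[1, -4.8, 0]].
C[1] = -4.8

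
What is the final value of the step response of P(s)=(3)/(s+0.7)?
FVT: lim_{t→∞} y(t) = lim_{s→0} s*Y(s) where Y(s) = P(s)/s.
= lim_{s→0} P(s) = P(0) = num(0)/den(0) = 3/0.7 = 4.286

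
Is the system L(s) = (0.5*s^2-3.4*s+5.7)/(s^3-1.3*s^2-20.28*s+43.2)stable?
Denominator: s^3 - 1.3*s^2 - 20.28*s + 43.2 = (s - 2.5)(s - 3.6)(s + 4.8). Poles: -4.8, 2.5, 3.6. All Re(p)<0: No (unstable)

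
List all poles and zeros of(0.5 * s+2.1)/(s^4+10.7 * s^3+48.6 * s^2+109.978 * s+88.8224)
Set denominator = 0: s^4 + 10.7*s^3 + 48.6*s^2 + 109.978*s + 88.8224 = (s + 4.1)(s + 1.6)(s^2 + 5*s + 13.54) = 0 → Poles: -1.6, -2.5 + 2.7j, -2.5 - 2.7j, -4.1
Set numerator = 0: 0.5*s + 2.1 = 0 → Zeros: -4.2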